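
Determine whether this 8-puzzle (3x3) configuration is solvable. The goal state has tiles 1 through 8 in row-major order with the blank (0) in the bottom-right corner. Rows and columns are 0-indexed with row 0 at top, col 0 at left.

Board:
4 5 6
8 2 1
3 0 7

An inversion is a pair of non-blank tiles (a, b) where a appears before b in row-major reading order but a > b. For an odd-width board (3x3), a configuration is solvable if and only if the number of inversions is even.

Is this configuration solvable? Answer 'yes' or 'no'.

Answer: yes

Derivation:
Inversions (pairs i<j in row-major order where tile[i] > tile[j] > 0): 14
14 is even, so the puzzle is solvable.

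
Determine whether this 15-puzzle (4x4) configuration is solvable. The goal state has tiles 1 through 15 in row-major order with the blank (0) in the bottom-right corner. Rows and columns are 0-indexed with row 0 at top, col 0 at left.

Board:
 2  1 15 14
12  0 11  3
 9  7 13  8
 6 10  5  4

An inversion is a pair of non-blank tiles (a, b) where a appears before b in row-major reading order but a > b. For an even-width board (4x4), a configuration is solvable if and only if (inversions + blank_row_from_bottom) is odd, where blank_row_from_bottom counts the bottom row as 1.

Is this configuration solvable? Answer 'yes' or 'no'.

Inversions: 62
Blank is in row 1 (0-indexed from top), which is row 3 counting from the bottom (bottom = 1).
62 + 3 = 65, which is odd, so the puzzle is solvable.

Answer: yes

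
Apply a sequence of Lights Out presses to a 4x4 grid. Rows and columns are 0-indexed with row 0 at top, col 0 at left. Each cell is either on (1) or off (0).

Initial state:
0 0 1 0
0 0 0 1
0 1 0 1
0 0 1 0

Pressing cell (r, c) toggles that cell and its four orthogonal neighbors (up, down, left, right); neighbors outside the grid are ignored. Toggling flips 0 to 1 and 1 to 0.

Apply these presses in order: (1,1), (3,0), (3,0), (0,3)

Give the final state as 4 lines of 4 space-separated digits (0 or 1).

After press 1 at (1,1):
0 1 1 0
1 1 1 1
0 0 0 1
0 0 1 0

After press 2 at (3,0):
0 1 1 0
1 1 1 1
1 0 0 1
1 1 1 0

After press 3 at (3,0):
0 1 1 0
1 1 1 1
0 0 0 1
0 0 1 0

After press 4 at (0,3):
0 1 0 1
1 1 1 0
0 0 0 1
0 0 1 0

Answer: 0 1 0 1
1 1 1 0
0 0 0 1
0 0 1 0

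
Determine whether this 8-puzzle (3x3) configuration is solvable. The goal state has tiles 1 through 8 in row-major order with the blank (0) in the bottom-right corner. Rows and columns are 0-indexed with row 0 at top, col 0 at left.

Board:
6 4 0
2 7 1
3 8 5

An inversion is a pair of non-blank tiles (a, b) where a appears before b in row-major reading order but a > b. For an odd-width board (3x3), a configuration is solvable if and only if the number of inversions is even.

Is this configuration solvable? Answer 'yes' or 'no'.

Inversions (pairs i<j in row-major order where tile[i] > tile[j] > 0): 13
13 is odd, so the puzzle is not solvable.

Answer: no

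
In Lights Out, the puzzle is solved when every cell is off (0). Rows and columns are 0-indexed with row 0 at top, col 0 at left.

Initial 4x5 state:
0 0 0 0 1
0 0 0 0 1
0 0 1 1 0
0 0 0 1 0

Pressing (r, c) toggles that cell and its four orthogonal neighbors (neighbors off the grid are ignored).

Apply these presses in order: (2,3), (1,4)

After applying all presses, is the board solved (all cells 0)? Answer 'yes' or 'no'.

Answer: yes

Derivation:
After press 1 at (2,3):
0 0 0 0 1
0 0 0 1 1
0 0 0 0 1
0 0 0 0 0

After press 2 at (1,4):
0 0 0 0 0
0 0 0 0 0
0 0 0 0 0
0 0 0 0 0

Lights still on: 0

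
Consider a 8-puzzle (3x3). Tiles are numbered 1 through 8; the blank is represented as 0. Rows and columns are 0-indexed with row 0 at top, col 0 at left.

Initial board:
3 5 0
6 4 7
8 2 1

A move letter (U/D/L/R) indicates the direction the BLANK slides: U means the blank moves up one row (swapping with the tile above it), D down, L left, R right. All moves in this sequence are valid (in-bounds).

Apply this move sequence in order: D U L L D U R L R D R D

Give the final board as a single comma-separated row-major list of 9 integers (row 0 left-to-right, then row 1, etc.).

Answer: 3, 4, 5, 6, 7, 1, 8, 2, 0

Derivation:
After move 1 (D):
3 5 7
6 4 0
8 2 1

After move 2 (U):
3 5 0
6 4 7
8 2 1

After move 3 (L):
3 0 5
6 4 7
8 2 1

After move 4 (L):
0 3 5
6 4 7
8 2 1

After move 5 (D):
6 3 5
0 4 7
8 2 1

After move 6 (U):
0 3 5
6 4 7
8 2 1

After move 7 (R):
3 0 5
6 4 7
8 2 1

After move 8 (L):
0 3 5
6 4 7
8 2 1

After move 9 (R):
3 0 5
6 4 7
8 2 1

After move 10 (D):
3 4 5
6 0 7
8 2 1

After move 11 (R):
3 4 5
6 7 0
8 2 1

After move 12 (D):
3 4 5
6 7 1
8 2 0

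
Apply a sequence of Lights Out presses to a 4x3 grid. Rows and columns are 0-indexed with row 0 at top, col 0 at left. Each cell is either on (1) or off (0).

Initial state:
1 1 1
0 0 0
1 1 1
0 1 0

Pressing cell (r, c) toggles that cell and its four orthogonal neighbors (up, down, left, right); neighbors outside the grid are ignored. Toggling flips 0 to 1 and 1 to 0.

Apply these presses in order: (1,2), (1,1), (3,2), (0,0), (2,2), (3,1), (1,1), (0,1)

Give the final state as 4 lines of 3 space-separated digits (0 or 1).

After press 1 at (1,2):
1 1 0
0 1 1
1 1 0
0 1 0

After press 2 at (1,1):
1 0 0
1 0 0
1 0 0
0 1 0

After press 3 at (3,2):
1 0 0
1 0 0
1 0 1
0 0 1

After press 4 at (0,0):
0 1 0
0 0 0
1 0 1
0 0 1

After press 5 at (2,2):
0 1 0
0 0 1
1 1 0
0 0 0

After press 6 at (3,1):
0 1 0
0 0 1
1 0 0
1 1 1

After press 7 at (1,1):
0 0 0
1 1 0
1 1 0
1 1 1

After press 8 at (0,1):
1 1 1
1 0 0
1 1 0
1 1 1

Answer: 1 1 1
1 0 0
1 1 0
1 1 1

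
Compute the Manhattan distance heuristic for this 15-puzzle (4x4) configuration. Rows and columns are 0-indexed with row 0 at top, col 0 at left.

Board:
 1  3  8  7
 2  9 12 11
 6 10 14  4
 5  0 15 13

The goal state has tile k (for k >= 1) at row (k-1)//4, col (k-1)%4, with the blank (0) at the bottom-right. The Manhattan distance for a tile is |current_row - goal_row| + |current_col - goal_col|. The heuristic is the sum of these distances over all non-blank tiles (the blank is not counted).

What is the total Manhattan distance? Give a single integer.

Tile 1: (0,0)->(0,0) = 0
Tile 3: (0,1)->(0,2) = 1
Tile 8: (0,2)->(1,3) = 2
Tile 7: (0,3)->(1,2) = 2
Tile 2: (1,0)->(0,1) = 2
Tile 9: (1,1)->(2,0) = 2
Tile 12: (1,2)->(2,3) = 2
Tile 11: (1,3)->(2,2) = 2
Tile 6: (2,0)->(1,1) = 2
Tile 10: (2,1)->(2,1) = 0
Tile 14: (2,2)->(3,1) = 2
Tile 4: (2,3)->(0,3) = 2
Tile 5: (3,0)->(1,0) = 2
Tile 15: (3,2)->(3,2) = 0
Tile 13: (3,3)->(3,0) = 3
Sum: 0 + 1 + 2 + 2 + 2 + 2 + 2 + 2 + 2 + 0 + 2 + 2 + 2 + 0 + 3 = 24

Answer: 24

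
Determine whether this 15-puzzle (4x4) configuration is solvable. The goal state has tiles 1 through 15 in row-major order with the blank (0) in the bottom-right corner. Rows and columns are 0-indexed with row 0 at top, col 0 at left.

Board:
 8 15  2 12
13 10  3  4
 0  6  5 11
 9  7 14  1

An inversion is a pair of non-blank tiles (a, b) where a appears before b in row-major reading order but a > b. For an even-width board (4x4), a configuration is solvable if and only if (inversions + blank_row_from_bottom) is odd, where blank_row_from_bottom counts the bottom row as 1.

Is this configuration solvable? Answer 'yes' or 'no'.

Inversions: 58
Blank is in row 2 (0-indexed from top), which is row 2 counting from the bottom (bottom = 1).
58 + 2 = 60, which is even, so the puzzle is not solvable.

Answer: no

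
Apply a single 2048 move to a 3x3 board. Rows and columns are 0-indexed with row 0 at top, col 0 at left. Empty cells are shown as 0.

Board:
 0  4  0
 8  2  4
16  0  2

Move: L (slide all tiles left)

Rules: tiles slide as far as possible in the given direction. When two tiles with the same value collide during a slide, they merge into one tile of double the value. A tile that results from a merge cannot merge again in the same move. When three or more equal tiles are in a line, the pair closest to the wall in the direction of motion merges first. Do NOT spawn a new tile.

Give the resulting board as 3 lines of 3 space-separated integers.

Slide left:
row 0: [0, 4, 0] -> [4, 0, 0]
row 1: [8, 2, 4] -> [8, 2, 4]
row 2: [16, 0, 2] -> [16, 2, 0]

Answer:  4  0  0
 8  2  4
16  2  0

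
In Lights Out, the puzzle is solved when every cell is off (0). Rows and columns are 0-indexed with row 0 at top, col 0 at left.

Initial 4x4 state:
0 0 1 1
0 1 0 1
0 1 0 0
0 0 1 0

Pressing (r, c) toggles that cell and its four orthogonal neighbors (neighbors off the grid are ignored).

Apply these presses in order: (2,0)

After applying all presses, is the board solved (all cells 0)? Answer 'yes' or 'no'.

After press 1 at (2,0):
0 0 1 1
1 1 0 1
1 0 0 0
1 0 1 0

Lights still on: 8

Answer: no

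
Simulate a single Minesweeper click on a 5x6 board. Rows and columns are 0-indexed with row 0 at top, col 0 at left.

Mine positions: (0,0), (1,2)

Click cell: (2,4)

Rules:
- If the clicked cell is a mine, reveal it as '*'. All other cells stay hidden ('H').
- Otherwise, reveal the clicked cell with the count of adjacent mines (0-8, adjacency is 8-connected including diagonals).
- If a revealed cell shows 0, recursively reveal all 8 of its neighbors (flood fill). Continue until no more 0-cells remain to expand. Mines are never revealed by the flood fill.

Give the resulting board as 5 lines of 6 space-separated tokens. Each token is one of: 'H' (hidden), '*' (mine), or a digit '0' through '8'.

H H H 1 0 0
1 2 H 1 0 0
0 1 1 1 0 0
0 0 0 0 0 0
0 0 0 0 0 0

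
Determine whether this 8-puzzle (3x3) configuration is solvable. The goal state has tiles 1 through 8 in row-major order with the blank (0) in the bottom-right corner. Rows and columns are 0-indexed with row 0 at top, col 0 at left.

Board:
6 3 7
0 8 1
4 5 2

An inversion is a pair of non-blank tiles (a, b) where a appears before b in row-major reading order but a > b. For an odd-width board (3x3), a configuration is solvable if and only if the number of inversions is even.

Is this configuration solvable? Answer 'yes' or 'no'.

Inversions (pairs i<j in row-major order where tile[i] > tile[j] > 0): 17
17 is odd, so the puzzle is not solvable.

Answer: no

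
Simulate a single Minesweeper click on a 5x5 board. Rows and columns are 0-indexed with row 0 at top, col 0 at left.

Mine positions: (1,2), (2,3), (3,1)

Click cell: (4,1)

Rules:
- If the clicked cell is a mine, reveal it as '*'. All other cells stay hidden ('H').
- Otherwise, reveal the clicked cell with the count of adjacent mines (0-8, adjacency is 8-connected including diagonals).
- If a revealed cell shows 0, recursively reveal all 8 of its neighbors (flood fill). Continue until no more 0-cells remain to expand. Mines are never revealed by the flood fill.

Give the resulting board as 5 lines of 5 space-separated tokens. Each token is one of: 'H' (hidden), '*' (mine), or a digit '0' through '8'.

H H H H H
H H H H H
H H H H H
H H H H H
H 1 H H H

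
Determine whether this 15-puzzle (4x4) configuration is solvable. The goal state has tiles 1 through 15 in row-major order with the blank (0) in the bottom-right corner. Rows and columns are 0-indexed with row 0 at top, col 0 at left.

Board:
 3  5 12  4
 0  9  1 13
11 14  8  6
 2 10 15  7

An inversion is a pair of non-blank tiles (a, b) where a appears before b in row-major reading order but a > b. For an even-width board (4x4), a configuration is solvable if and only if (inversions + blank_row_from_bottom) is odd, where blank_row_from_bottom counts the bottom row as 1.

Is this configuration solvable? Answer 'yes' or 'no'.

Inversions: 43
Blank is in row 1 (0-indexed from top), which is row 3 counting from the bottom (bottom = 1).
43 + 3 = 46, which is even, so the puzzle is not solvable.

Answer: no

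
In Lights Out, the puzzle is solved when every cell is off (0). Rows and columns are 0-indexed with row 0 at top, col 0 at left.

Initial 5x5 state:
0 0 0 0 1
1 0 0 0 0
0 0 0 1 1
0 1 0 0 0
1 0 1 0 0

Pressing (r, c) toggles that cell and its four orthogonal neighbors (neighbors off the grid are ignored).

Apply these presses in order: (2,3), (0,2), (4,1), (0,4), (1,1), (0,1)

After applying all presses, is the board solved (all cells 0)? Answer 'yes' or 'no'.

After press 1 at (2,3):
0 0 0 0 1
1 0 0 1 0
0 0 1 0 0
0 1 0 1 0
1 0 1 0 0

After press 2 at (0,2):
0 1 1 1 1
1 0 1 1 0
0 0 1 0 0
0 1 0 1 0
1 0 1 0 0

After press 3 at (4,1):
0 1 1 1 1
1 0 1 1 0
0 0 1 0 0
0 0 0 1 0
0 1 0 0 0

After press 4 at (0,4):
0 1 1 0 0
1 0 1 1 1
0 0 1 0 0
0 0 0 1 0
0 1 0 0 0

After press 5 at (1,1):
0 0 1 0 0
0 1 0 1 1
0 1 1 0 0
0 0 0 1 0
0 1 0 0 0

After press 6 at (0,1):
1 1 0 0 0
0 0 0 1 1
0 1 1 0 0
0 0 0 1 0
0 1 0 0 0

Lights still on: 8

Answer: no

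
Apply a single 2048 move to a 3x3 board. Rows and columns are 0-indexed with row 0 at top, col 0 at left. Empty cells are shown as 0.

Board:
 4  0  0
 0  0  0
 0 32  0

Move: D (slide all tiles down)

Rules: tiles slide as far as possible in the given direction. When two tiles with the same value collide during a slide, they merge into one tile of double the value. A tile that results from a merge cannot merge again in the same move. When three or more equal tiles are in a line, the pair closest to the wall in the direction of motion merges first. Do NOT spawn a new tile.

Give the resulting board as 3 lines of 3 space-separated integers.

Slide down:
col 0: [4, 0, 0] -> [0, 0, 4]
col 1: [0, 0, 32] -> [0, 0, 32]
col 2: [0, 0, 0] -> [0, 0, 0]

Answer:  0  0  0
 0  0  0
 4 32  0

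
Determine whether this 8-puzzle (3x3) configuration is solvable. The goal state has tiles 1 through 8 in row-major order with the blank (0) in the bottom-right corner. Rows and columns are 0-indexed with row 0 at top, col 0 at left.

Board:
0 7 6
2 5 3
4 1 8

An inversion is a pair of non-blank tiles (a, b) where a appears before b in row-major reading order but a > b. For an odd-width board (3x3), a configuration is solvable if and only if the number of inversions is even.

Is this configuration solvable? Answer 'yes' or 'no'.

Answer: no

Derivation:
Inversions (pairs i<j in row-major order where tile[i] > tile[j] > 0): 17
17 is odd, so the puzzle is not solvable.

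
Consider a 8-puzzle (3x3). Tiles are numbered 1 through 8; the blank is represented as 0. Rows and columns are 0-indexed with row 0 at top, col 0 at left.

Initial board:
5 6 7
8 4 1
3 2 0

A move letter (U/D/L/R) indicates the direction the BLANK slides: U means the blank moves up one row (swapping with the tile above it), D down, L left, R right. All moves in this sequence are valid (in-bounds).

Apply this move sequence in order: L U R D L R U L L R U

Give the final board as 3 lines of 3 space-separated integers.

Answer: 5 0 7
8 6 1
3 4 2

Derivation:
After move 1 (L):
5 6 7
8 4 1
3 0 2

After move 2 (U):
5 6 7
8 0 1
3 4 2

After move 3 (R):
5 6 7
8 1 0
3 4 2

After move 4 (D):
5 6 7
8 1 2
3 4 0

After move 5 (L):
5 6 7
8 1 2
3 0 4

After move 6 (R):
5 6 7
8 1 2
3 4 0

After move 7 (U):
5 6 7
8 1 0
3 4 2

After move 8 (L):
5 6 7
8 0 1
3 4 2

After move 9 (L):
5 6 7
0 8 1
3 4 2

After move 10 (R):
5 6 7
8 0 1
3 4 2

After move 11 (U):
5 0 7
8 6 1
3 4 2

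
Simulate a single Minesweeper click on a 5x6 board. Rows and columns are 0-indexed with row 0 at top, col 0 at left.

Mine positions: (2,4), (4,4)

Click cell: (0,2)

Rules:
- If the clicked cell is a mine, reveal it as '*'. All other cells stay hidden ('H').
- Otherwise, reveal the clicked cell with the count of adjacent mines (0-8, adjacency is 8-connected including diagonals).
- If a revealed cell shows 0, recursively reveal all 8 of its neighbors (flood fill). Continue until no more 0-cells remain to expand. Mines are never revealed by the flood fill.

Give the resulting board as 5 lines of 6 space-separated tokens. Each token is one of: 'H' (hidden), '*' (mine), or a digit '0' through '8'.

0 0 0 0 0 0
0 0 0 1 1 1
0 0 0 1 H H
0 0 0 2 H H
0 0 0 1 H H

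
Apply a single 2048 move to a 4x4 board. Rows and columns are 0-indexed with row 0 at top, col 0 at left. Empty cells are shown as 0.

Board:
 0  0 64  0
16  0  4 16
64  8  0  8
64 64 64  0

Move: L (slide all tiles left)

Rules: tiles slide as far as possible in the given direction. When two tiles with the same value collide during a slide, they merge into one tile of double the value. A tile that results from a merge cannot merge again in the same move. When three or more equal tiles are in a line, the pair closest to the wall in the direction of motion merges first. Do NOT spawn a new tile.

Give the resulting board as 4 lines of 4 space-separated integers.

Slide left:
row 0: [0, 0, 64, 0] -> [64, 0, 0, 0]
row 1: [16, 0, 4, 16] -> [16, 4, 16, 0]
row 2: [64, 8, 0, 8] -> [64, 16, 0, 0]
row 3: [64, 64, 64, 0] -> [128, 64, 0, 0]

Answer:  64   0   0   0
 16   4  16   0
 64  16   0   0
128  64   0   0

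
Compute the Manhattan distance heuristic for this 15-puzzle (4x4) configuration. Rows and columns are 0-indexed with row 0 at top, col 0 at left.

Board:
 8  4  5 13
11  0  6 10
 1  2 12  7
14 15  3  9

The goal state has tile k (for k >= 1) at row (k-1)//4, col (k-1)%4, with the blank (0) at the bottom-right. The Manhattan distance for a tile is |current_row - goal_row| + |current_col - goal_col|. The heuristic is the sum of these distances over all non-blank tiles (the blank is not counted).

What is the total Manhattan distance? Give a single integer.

Tile 8: at (0,0), goal (1,3), distance |0-1|+|0-3| = 4
Tile 4: at (0,1), goal (0,3), distance |0-0|+|1-3| = 2
Tile 5: at (0,2), goal (1,0), distance |0-1|+|2-0| = 3
Tile 13: at (0,3), goal (3,0), distance |0-3|+|3-0| = 6
Tile 11: at (1,0), goal (2,2), distance |1-2|+|0-2| = 3
Tile 6: at (1,2), goal (1,1), distance |1-1|+|2-1| = 1
Tile 10: at (1,3), goal (2,1), distance |1-2|+|3-1| = 3
Tile 1: at (2,0), goal (0,0), distance |2-0|+|0-0| = 2
Tile 2: at (2,1), goal (0,1), distance |2-0|+|1-1| = 2
Tile 12: at (2,2), goal (2,3), distance |2-2|+|2-3| = 1
Tile 7: at (2,3), goal (1,2), distance |2-1|+|3-2| = 2
Tile 14: at (3,0), goal (3,1), distance |3-3|+|0-1| = 1
Tile 15: at (3,1), goal (3,2), distance |3-3|+|1-2| = 1
Tile 3: at (3,2), goal (0,2), distance |3-0|+|2-2| = 3
Tile 9: at (3,3), goal (2,0), distance |3-2|+|3-0| = 4
Sum: 4 + 2 + 3 + 6 + 3 + 1 + 3 + 2 + 2 + 1 + 2 + 1 + 1 + 3 + 4 = 38

Answer: 38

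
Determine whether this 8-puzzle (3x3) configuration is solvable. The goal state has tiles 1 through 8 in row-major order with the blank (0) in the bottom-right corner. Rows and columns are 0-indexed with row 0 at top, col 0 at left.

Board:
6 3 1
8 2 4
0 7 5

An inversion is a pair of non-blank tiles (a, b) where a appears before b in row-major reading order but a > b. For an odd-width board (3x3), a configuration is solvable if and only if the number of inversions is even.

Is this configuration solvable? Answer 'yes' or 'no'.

Inversions (pairs i<j in row-major order where tile[i] > tile[j] > 0): 12
12 is even, so the puzzle is solvable.

Answer: yes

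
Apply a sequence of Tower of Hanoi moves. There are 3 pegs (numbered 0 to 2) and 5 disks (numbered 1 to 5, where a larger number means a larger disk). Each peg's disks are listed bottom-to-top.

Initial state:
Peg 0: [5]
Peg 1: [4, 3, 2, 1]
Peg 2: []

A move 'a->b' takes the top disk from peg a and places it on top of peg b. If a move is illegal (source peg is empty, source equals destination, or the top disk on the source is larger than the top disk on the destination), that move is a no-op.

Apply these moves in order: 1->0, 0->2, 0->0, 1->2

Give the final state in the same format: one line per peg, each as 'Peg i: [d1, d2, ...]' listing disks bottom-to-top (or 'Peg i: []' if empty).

Answer: Peg 0: [5]
Peg 1: [4, 3, 2]
Peg 2: [1]

Derivation:
After move 1 (1->0):
Peg 0: [5, 1]
Peg 1: [4, 3, 2]
Peg 2: []

After move 2 (0->2):
Peg 0: [5]
Peg 1: [4, 3, 2]
Peg 2: [1]

After move 3 (0->0):
Peg 0: [5]
Peg 1: [4, 3, 2]
Peg 2: [1]

After move 4 (1->2):
Peg 0: [5]
Peg 1: [4, 3, 2]
Peg 2: [1]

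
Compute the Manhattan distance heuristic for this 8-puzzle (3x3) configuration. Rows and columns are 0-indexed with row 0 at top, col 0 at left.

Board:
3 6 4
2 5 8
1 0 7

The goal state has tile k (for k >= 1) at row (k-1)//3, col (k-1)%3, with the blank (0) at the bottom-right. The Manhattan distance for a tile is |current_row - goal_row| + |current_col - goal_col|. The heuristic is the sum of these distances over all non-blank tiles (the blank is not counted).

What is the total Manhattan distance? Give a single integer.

Tile 3: at (0,0), goal (0,2), distance |0-0|+|0-2| = 2
Tile 6: at (0,1), goal (1,2), distance |0-1|+|1-2| = 2
Tile 4: at (0,2), goal (1,0), distance |0-1|+|2-0| = 3
Tile 2: at (1,0), goal (0,1), distance |1-0|+|0-1| = 2
Tile 5: at (1,1), goal (1,1), distance |1-1|+|1-1| = 0
Tile 8: at (1,2), goal (2,1), distance |1-2|+|2-1| = 2
Tile 1: at (2,0), goal (0,0), distance |2-0|+|0-0| = 2
Tile 7: at (2,2), goal (2,0), distance |2-2|+|2-0| = 2
Sum: 2 + 2 + 3 + 2 + 0 + 2 + 2 + 2 = 15

Answer: 15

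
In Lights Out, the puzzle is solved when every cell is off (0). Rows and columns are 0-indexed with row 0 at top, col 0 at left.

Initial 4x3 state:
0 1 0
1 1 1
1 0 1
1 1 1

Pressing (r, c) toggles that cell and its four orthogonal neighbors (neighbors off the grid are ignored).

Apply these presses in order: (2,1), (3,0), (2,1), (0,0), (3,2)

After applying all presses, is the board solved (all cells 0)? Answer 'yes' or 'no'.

After press 1 at (2,1):
0 1 0
1 0 1
0 1 0
1 0 1

After press 2 at (3,0):
0 1 0
1 0 1
1 1 0
0 1 1

After press 3 at (2,1):
0 1 0
1 1 1
0 0 1
0 0 1

After press 4 at (0,0):
1 0 0
0 1 1
0 0 1
0 0 1

After press 5 at (3,2):
1 0 0
0 1 1
0 0 0
0 1 0

Lights still on: 4

Answer: no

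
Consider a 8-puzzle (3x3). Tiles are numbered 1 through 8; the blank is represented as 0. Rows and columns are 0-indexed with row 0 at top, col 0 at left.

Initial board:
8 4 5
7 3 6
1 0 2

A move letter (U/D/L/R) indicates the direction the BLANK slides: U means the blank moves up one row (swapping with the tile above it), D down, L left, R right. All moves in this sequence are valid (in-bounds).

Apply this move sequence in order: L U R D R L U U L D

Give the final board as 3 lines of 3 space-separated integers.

After move 1 (L):
8 4 5
7 3 6
0 1 2

After move 2 (U):
8 4 5
0 3 6
7 1 2

After move 3 (R):
8 4 5
3 0 6
7 1 2

After move 4 (D):
8 4 5
3 1 6
7 0 2

After move 5 (R):
8 4 5
3 1 6
7 2 0

After move 6 (L):
8 4 5
3 1 6
7 0 2

After move 7 (U):
8 4 5
3 0 6
7 1 2

After move 8 (U):
8 0 5
3 4 6
7 1 2

After move 9 (L):
0 8 5
3 4 6
7 1 2

After move 10 (D):
3 8 5
0 4 6
7 1 2

Answer: 3 8 5
0 4 6
7 1 2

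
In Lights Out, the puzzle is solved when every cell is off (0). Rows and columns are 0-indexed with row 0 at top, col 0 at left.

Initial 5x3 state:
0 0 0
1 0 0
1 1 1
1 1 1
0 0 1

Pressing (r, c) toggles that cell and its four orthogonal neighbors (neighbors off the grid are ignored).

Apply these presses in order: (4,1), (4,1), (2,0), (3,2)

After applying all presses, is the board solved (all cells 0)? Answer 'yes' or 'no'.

After press 1 at (4,1):
0 0 0
1 0 0
1 1 1
1 0 1
1 1 0

After press 2 at (4,1):
0 0 0
1 0 0
1 1 1
1 1 1
0 0 1

After press 3 at (2,0):
0 0 0
0 0 0
0 0 1
0 1 1
0 0 1

After press 4 at (3,2):
0 0 0
0 0 0
0 0 0
0 0 0
0 0 0

Lights still on: 0

Answer: yes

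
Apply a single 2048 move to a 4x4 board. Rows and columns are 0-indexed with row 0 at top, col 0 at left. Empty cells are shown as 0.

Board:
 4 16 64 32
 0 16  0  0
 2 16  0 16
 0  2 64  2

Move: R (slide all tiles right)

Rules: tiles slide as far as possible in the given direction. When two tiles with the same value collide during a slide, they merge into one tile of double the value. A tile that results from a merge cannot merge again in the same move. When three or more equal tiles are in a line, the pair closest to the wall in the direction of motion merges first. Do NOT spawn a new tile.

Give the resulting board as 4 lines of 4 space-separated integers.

Slide right:
row 0: [4, 16, 64, 32] -> [4, 16, 64, 32]
row 1: [0, 16, 0, 0] -> [0, 0, 0, 16]
row 2: [2, 16, 0, 16] -> [0, 0, 2, 32]
row 3: [0, 2, 64, 2] -> [0, 2, 64, 2]

Answer:  4 16 64 32
 0  0  0 16
 0  0  2 32
 0  2 64  2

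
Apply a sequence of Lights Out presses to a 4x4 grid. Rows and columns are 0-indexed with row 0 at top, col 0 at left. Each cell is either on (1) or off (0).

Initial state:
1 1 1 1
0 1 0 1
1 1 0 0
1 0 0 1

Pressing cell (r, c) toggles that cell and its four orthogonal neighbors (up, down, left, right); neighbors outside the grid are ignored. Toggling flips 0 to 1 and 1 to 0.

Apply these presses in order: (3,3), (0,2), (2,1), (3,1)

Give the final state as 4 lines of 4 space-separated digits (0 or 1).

After press 1 at (3,3):
1 1 1 1
0 1 0 1
1 1 0 1
1 0 1 0

After press 2 at (0,2):
1 0 0 0
0 1 1 1
1 1 0 1
1 0 1 0

After press 3 at (2,1):
1 0 0 0
0 0 1 1
0 0 1 1
1 1 1 0

After press 4 at (3,1):
1 0 0 0
0 0 1 1
0 1 1 1
0 0 0 0

Answer: 1 0 0 0
0 0 1 1
0 1 1 1
0 0 0 0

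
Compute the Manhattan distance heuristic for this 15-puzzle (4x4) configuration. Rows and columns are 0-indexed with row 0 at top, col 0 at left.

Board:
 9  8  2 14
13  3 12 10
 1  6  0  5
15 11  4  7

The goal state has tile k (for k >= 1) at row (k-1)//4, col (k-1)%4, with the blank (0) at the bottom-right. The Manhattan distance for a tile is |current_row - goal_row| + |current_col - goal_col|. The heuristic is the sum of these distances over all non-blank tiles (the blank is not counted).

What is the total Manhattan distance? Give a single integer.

Tile 9: at (0,0), goal (2,0), distance |0-2|+|0-0| = 2
Tile 8: at (0,1), goal (1,3), distance |0-1|+|1-3| = 3
Tile 2: at (0,2), goal (0,1), distance |0-0|+|2-1| = 1
Tile 14: at (0,3), goal (3,1), distance |0-3|+|3-1| = 5
Tile 13: at (1,0), goal (3,0), distance |1-3|+|0-0| = 2
Tile 3: at (1,1), goal (0,2), distance |1-0|+|1-2| = 2
Tile 12: at (1,2), goal (2,3), distance |1-2|+|2-3| = 2
Tile 10: at (1,3), goal (2,1), distance |1-2|+|3-1| = 3
Tile 1: at (2,0), goal (0,0), distance |2-0|+|0-0| = 2
Tile 6: at (2,1), goal (1,1), distance |2-1|+|1-1| = 1
Tile 5: at (2,3), goal (1,0), distance |2-1|+|3-0| = 4
Tile 15: at (3,0), goal (3,2), distance |3-3|+|0-2| = 2
Tile 11: at (3,1), goal (2,2), distance |3-2|+|1-2| = 2
Tile 4: at (3,2), goal (0,3), distance |3-0|+|2-3| = 4
Tile 7: at (3,3), goal (1,2), distance |3-1|+|3-2| = 3
Sum: 2 + 3 + 1 + 5 + 2 + 2 + 2 + 3 + 2 + 1 + 4 + 2 + 2 + 4 + 3 = 38

Answer: 38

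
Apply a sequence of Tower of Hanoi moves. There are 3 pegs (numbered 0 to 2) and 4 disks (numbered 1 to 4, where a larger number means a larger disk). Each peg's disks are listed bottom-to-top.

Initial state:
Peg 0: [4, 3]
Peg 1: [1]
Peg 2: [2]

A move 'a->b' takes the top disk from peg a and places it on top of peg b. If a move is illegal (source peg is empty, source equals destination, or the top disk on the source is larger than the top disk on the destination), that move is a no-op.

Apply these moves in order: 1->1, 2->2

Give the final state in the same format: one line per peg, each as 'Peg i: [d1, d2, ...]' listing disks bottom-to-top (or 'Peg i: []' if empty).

Answer: Peg 0: [4, 3]
Peg 1: [1]
Peg 2: [2]

Derivation:
After move 1 (1->1):
Peg 0: [4, 3]
Peg 1: [1]
Peg 2: [2]

After move 2 (2->2):
Peg 0: [4, 3]
Peg 1: [1]
Peg 2: [2]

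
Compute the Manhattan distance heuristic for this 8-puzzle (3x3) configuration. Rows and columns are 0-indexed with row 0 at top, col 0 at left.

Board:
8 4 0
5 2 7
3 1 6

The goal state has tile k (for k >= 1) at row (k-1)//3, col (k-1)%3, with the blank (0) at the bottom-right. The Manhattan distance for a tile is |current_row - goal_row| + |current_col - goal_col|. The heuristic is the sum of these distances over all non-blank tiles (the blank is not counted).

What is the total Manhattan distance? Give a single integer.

Tile 8: (0,0)->(2,1) = 3
Tile 4: (0,1)->(1,0) = 2
Tile 5: (1,0)->(1,1) = 1
Tile 2: (1,1)->(0,1) = 1
Tile 7: (1,2)->(2,0) = 3
Tile 3: (2,0)->(0,2) = 4
Tile 1: (2,1)->(0,0) = 3
Tile 6: (2,2)->(1,2) = 1
Sum: 3 + 2 + 1 + 1 + 3 + 4 + 3 + 1 = 18

Answer: 18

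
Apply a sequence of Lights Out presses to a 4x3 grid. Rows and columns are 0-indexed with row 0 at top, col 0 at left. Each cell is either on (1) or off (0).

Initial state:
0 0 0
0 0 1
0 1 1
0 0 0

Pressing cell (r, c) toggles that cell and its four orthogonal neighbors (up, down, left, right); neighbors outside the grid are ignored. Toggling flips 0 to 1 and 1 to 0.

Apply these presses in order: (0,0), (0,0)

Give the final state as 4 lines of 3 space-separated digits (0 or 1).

Answer: 0 0 0
0 0 1
0 1 1
0 0 0

Derivation:
After press 1 at (0,0):
1 1 0
1 0 1
0 1 1
0 0 0

After press 2 at (0,0):
0 0 0
0 0 1
0 1 1
0 0 0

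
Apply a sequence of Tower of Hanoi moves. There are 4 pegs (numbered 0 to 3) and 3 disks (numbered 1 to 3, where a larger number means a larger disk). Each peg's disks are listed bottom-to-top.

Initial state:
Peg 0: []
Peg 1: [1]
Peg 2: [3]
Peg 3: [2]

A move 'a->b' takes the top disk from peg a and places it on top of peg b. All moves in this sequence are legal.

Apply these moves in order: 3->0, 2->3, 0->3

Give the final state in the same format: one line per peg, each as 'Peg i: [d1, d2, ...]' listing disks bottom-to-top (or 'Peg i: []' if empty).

After move 1 (3->0):
Peg 0: [2]
Peg 1: [1]
Peg 2: [3]
Peg 3: []

After move 2 (2->3):
Peg 0: [2]
Peg 1: [1]
Peg 2: []
Peg 3: [3]

After move 3 (0->3):
Peg 0: []
Peg 1: [1]
Peg 2: []
Peg 3: [3, 2]

Answer: Peg 0: []
Peg 1: [1]
Peg 2: []
Peg 3: [3, 2]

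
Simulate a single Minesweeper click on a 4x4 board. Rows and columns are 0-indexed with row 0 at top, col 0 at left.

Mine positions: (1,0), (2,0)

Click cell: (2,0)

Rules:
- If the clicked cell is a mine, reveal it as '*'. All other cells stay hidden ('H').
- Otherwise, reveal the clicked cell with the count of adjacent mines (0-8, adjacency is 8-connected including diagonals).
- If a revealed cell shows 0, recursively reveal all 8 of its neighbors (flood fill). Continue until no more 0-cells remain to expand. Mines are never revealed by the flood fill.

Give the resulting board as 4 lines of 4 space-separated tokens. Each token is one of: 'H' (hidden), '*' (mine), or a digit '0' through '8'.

H H H H
H H H H
* H H H
H H H H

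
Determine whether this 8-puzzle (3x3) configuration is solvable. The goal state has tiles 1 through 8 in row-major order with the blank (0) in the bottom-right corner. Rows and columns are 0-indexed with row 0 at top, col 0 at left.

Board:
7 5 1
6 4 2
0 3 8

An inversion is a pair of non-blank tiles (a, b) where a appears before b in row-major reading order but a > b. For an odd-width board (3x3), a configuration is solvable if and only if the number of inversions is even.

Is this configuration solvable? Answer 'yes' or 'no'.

Answer: no

Derivation:
Inversions (pairs i<j in row-major order where tile[i] > tile[j] > 0): 15
15 is odd, so the puzzle is not solvable.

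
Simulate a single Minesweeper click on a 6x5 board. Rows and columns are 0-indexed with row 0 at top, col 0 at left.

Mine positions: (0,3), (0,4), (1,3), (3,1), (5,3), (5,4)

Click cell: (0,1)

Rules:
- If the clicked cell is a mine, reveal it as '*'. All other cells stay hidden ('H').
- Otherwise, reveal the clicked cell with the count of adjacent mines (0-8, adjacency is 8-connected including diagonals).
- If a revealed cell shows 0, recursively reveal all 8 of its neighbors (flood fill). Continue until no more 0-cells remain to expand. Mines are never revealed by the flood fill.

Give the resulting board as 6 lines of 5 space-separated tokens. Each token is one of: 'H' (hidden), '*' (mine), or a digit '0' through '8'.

0 0 2 H H
0 0 2 H H
1 1 2 H H
H H H H H
H H H H H
H H H H H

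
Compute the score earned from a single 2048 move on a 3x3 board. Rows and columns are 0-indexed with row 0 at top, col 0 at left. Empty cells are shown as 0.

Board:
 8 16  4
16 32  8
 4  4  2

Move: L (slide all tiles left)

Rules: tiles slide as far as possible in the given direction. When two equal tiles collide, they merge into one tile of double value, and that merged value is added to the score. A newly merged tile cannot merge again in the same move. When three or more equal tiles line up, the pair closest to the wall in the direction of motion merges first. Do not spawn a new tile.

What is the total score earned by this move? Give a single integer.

Slide left:
row 0: [8, 16, 4] -> [8, 16, 4]  score +0 (running 0)
row 1: [16, 32, 8] -> [16, 32, 8]  score +0 (running 0)
row 2: [4, 4, 2] -> [8, 2, 0]  score +8 (running 8)
Board after move:
 8 16  4
16 32  8
 8  2  0

Answer: 8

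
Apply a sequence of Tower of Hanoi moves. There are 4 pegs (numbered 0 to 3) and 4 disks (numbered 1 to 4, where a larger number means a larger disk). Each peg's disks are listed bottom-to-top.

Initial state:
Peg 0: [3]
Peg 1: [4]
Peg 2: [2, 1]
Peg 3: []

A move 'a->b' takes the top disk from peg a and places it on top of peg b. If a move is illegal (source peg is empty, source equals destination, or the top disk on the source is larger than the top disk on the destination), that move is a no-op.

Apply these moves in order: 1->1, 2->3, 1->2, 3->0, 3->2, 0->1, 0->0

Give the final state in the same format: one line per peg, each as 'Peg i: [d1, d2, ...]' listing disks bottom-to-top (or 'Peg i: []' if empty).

After move 1 (1->1):
Peg 0: [3]
Peg 1: [4]
Peg 2: [2, 1]
Peg 3: []

After move 2 (2->3):
Peg 0: [3]
Peg 1: [4]
Peg 2: [2]
Peg 3: [1]

After move 3 (1->2):
Peg 0: [3]
Peg 1: [4]
Peg 2: [2]
Peg 3: [1]

After move 4 (3->0):
Peg 0: [3, 1]
Peg 1: [4]
Peg 2: [2]
Peg 3: []

After move 5 (3->2):
Peg 0: [3, 1]
Peg 1: [4]
Peg 2: [2]
Peg 3: []

After move 6 (0->1):
Peg 0: [3]
Peg 1: [4, 1]
Peg 2: [2]
Peg 3: []

After move 7 (0->0):
Peg 0: [3]
Peg 1: [4, 1]
Peg 2: [2]
Peg 3: []

Answer: Peg 0: [3]
Peg 1: [4, 1]
Peg 2: [2]
Peg 3: []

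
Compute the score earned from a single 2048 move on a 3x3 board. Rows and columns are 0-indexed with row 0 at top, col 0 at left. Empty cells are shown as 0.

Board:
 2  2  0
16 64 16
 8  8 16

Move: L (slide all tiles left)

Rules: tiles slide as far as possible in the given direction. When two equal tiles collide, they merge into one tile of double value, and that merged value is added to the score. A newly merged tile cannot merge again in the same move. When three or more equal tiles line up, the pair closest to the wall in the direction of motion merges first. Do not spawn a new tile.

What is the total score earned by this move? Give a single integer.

Slide left:
row 0: [2, 2, 0] -> [4, 0, 0]  score +4 (running 4)
row 1: [16, 64, 16] -> [16, 64, 16]  score +0 (running 4)
row 2: [8, 8, 16] -> [16, 16, 0]  score +16 (running 20)
Board after move:
 4  0  0
16 64 16
16 16  0

Answer: 20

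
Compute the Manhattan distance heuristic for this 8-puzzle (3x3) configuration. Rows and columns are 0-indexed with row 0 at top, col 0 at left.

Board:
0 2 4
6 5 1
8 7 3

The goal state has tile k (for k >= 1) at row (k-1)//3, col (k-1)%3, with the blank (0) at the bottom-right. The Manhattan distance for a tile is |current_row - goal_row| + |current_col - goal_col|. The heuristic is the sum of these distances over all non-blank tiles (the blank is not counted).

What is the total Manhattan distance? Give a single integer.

Tile 2: at (0,1), goal (0,1), distance |0-0|+|1-1| = 0
Tile 4: at (0,2), goal (1,0), distance |0-1|+|2-0| = 3
Tile 6: at (1,0), goal (1,2), distance |1-1|+|0-2| = 2
Tile 5: at (1,1), goal (1,1), distance |1-1|+|1-1| = 0
Tile 1: at (1,2), goal (0,0), distance |1-0|+|2-0| = 3
Tile 8: at (2,0), goal (2,1), distance |2-2|+|0-1| = 1
Tile 7: at (2,1), goal (2,0), distance |2-2|+|1-0| = 1
Tile 3: at (2,2), goal (0,2), distance |2-0|+|2-2| = 2
Sum: 0 + 3 + 2 + 0 + 3 + 1 + 1 + 2 = 12

Answer: 12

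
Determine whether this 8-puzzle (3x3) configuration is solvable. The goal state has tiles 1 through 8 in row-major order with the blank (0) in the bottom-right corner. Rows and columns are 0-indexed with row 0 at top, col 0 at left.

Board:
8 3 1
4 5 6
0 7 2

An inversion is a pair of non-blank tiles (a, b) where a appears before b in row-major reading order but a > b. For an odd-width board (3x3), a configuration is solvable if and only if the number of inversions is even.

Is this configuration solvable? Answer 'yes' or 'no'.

Answer: no

Derivation:
Inversions (pairs i<j in row-major order where tile[i] > tile[j] > 0): 13
13 is odd, so the puzzle is not solvable.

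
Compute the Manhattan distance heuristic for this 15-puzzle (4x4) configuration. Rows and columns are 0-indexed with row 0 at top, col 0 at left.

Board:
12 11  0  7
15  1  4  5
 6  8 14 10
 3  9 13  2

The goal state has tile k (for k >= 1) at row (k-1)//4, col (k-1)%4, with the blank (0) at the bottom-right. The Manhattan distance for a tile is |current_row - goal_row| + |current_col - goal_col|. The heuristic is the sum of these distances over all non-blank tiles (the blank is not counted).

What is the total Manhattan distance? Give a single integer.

Tile 12: (0,0)->(2,3) = 5
Tile 11: (0,1)->(2,2) = 3
Tile 7: (0,3)->(1,2) = 2
Tile 15: (1,0)->(3,2) = 4
Tile 1: (1,1)->(0,0) = 2
Tile 4: (1,2)->(0,3) = 2
Tile 5: (1,3)->(1,0) = 3
Tile 6: (2,0)->(1,1) = 2
Tile 8: (2,1)->(1,3) = 3
Tile 14: (2,2)->(3,1) = 2
Tile 10: (2,3)->(2,1) = 2
Tile 3: (3,0)->(0,2) = 5
Tile 9: (3,1)->(2,0) = 2
Tile 13: (3,2)->(3,0) = 2
Tile 2: (3,3)->(0,1) = 5
Sum: 5 + 3 + 2 + 4 + 2 + 2 + 3 + 2 + 3 + 2 + 2 + 5 + 2 + 2 + 5 = 44

Answer: 44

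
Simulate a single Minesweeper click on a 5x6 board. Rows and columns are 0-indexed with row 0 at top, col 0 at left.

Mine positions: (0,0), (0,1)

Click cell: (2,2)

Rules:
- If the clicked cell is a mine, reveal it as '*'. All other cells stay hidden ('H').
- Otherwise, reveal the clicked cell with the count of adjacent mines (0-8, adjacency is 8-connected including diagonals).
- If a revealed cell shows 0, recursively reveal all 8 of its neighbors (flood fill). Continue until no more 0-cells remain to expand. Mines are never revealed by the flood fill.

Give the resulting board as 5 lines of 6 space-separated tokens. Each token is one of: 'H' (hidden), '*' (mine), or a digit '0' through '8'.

H H 1 0 0 0
2 2 1 0 0 0
0 0 0 0 0 0
0 0 0 0 0 0
0 0 0 0 0 0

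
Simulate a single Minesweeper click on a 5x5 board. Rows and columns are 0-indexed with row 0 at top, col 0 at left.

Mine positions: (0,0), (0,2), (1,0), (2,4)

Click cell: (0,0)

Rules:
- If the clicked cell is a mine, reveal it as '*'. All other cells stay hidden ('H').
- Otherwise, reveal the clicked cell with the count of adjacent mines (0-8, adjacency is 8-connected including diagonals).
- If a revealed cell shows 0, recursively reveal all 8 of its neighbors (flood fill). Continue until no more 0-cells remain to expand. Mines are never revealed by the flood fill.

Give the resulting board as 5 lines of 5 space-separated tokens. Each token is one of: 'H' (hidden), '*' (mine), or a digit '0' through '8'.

* H H H H
H H H H H
H H H H H
H H H H H
H H H H H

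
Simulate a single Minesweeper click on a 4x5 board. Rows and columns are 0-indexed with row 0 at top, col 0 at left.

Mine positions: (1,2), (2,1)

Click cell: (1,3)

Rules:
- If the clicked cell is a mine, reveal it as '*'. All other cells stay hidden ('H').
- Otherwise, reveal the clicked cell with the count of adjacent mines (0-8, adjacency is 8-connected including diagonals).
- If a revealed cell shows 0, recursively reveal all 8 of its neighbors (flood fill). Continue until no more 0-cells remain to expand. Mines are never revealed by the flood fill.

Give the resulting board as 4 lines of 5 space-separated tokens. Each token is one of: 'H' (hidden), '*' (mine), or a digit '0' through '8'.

H H H H H
H H H 1 H
H H H H H
H H H H H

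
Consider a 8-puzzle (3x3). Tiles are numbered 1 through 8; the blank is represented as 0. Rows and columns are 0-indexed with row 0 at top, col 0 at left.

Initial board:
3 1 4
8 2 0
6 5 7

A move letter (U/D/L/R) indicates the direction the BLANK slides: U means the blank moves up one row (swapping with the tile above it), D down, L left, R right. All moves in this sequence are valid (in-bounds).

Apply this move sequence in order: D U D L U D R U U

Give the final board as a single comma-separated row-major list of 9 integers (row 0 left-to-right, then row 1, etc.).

After move 1 (D):
3 1 4
8 2 7
6 5 0

After move 2 (U):
3 1 4
8 2 0
6 5 7

After move 3 (D):
3 1 4
8 2 7
6 5 0

After move 4 (L):
3 1 4
8 2 7
6 0 5

After move 5 (U):
3 1 4
8 0 7
6 2 5

After move 6 (D):
3 1 4
8 2 7
6 0 5

After move 7 (R):
3 1 4
8 2 7
6 5 0

After move 8 (U):
3 1 4
8 2 0
6 5 7

After move 9 (U):
3 1 0
8 2 4
6 5 7

Answer: 3, 1, 0, 8, 2, 4, 6, 5, 7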